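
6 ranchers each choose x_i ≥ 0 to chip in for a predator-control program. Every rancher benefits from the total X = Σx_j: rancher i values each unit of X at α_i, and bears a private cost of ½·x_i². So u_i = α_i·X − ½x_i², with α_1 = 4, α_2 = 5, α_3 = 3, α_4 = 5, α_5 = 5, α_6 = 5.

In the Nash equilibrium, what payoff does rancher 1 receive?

100

Rancher i's FOC: ∂u_i/∂x_i = α_i − x_i = 0, so x_i* = α_i.
NE contributions = (4, 5, 3, 5, 5, 5); X = 27.
u_1 = α_1·X − ½·(x_1)² = 4·27 − ½·4² = 100.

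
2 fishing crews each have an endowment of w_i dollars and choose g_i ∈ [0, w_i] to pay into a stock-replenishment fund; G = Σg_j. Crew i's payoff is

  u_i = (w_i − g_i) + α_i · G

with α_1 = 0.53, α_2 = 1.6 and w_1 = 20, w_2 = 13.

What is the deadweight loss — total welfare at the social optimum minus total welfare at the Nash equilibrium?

22.6

∂u_i/∂g_i = α_i − 1, so crew i contributes w_i if α_i > 1, else 0.
α_i > 1 for i ∈ {2}; NE contributions (0, 13), G = 13.
W^NE = Σw_i − G^NE + (Σα_i)·G^NE = 33 + 1.13·13 = 47.69.
Planner: ∂(Σu_j)/∂g_i = Σα_j − 1 = 1.13 > 0, so everyone contributes w_i; G^SO = 33, W^SO = 33 + 1.13·33 = 70.29.
Deadweight loss = 22.6.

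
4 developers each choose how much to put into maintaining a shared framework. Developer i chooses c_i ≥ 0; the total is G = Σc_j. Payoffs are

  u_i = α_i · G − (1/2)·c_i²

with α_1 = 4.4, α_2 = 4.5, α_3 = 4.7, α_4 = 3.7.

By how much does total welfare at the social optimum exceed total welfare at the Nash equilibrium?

336.985

Developer i's FOC: ∂u_i/∂c_i = α_i − c_i = 0, so c_i* = α_i.
NE contributions = (4.4, 4.5, 4.7, 3.7); G = 17.3.
W^NE = (Σα)·G − ½Σα_i² = 17.3² − ½·75.39 = 261.595.
Planner sets c_i = Σα_j = 17.3 for every i, so G^SO = 4·17.3 = 69.2.
W^SO = (Σα)·G^SO − ½·4·(Σα)² = (4/2)·17.3² = 598.58.
Deadweight loss = W^SO − W^NE = 336.985.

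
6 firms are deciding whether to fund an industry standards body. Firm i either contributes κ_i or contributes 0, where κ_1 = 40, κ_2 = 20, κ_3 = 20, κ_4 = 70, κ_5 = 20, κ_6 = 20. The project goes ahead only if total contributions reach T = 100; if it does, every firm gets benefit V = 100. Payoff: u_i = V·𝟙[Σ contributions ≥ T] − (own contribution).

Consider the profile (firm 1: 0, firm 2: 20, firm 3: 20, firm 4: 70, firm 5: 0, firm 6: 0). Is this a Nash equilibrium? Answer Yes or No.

Yes

Total = 110 ≥ 100: provided.
Firm 1 (pledges 0, payoff 100): pledging 40 → total 150, payoff 60. No gain.
Firm 2 (pledges 20, payoff 80): dropping to 0 → total 90, payoff 0. No gain.
Firm 3 (pledges 20, payoff 80): dropping to 0 → total 90, payoff 0. No gain.
Firm 4 (pledges 70, payoff 30): dropping to 0 → total 40, payoff 0. No gain.
Firm 5 (pledges 0, payoff 100): pledging 20 → total 130, payoff 80. No gain.
Firm 6 (pledges 0, payoff 100): pledging 20 → total 130, payoff 80. No gain.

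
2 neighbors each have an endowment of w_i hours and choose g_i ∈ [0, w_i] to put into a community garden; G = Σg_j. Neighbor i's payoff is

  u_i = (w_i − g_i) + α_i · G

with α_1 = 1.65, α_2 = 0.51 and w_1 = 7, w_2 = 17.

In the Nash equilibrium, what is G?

∂u_i/∂g_i = α_i − 1, so neighbor i contributes w_i if α_i > 1, else 0.
α_i > 1 for i ∈ {1}; NE contributions (7, 0), G = 7.

7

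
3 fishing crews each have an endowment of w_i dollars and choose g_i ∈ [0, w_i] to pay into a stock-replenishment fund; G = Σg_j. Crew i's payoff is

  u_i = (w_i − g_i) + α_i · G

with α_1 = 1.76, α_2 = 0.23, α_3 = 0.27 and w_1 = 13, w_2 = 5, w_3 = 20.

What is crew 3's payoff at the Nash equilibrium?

∂u_i/∂g_i = α_i − 1, so crew i contributes w_i if α_i > 1, else 0.
α_i > 1 for i ∈ {1}; NE contributions (13, 0, 0), G = 13.
u_3 = (20 − 0) + 0.27·13 = 23.51.

23.51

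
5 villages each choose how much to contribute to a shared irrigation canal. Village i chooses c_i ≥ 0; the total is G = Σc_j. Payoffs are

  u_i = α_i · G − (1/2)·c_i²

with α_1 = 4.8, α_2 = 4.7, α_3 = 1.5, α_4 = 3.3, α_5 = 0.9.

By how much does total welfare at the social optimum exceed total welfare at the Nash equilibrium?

376.1

Village i's FOC: ∂u_i/∂c_i = α_i − c_i = 0, so c_i* = α_i.
NE contributions = (4.8, 4.7, 1.5, 3.3, 0.9); G = 15.2.
W^NE = (Σα)·G − ½Σα_i² = 15.2² − ½·59.08 = 201.5.
Planner sets c_i = Σα_j = 15.2 for every i, so G^SO = 5·15.2 = 76.
W^SO = (Σα)·G^SO − ½·5·(Σα)² = (5/2)·15.2² = 577.6.
Deadweight loss = W^SO − W^NE = 376.1.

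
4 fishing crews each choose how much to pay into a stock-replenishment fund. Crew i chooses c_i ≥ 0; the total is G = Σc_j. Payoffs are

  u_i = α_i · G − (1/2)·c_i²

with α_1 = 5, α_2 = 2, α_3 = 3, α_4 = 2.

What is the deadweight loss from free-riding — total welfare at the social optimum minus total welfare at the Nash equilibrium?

165

Crew i's FOC: ∂u_i/∂c_i = α_i − c_i = 0, so c_i* = α_i.
NE contributions = (5, 2, 3, 2); G = 12.
W^NE = (Σα)·G − ½Σα_i² = 12² − ½·42 = 123.
Planner sets c_i = Σα_j = 12 for every i, so G^SO = 4·12 = 48.
W^SO = (Σα)·G^SO − ½·4·(Σα)² = (4/2)·12² = 288.
Deadweight loss = W^SO − W^NE = 165.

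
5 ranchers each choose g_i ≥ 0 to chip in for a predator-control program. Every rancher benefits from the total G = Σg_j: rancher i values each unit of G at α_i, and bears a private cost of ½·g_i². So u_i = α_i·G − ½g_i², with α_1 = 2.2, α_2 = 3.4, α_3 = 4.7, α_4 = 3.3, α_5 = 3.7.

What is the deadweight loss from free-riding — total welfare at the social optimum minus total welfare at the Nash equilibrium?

Rancher i's FOC: ∂u_i/∂g_i = α_i − g_i = 0, so g_i* = α_i.
NE contributions = (2.2, 3.4, 4.7, 3.3, 3.7); G = 17.3.
W^NE = (Σα)·G − ½Σα_i² = 17.3² − ½·63.07 = 267.755.
Planner sets g_i = Σα_j = 17.3 for every i, so G^SO = 5·17.3 = 86.5.
W^SO = (Σα)·G^SO − ½·5·(Σα)² = (5/2)·17.3² = 748.225.
Deadweight loss = W^SO − W^NE = 480.47.

480.47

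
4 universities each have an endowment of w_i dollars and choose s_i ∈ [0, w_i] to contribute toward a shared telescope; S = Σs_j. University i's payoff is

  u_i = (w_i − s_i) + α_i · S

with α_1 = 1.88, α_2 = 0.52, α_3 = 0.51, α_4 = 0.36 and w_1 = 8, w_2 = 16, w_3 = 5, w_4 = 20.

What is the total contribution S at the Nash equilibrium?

8

∂u_i/∂s_i = α_i − 1, so university i contributes w_i if α_i > 1, else 0.
α_i > 1 for i ∈ {1}; NE contributions (8, 0, 0, 0), S = 8.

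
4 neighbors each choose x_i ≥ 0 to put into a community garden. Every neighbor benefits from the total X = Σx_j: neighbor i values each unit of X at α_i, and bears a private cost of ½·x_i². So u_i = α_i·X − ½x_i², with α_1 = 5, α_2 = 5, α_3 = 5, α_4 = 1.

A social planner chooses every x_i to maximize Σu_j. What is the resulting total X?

Planner FOC: ∂(Σu_j)/∂x_i = (Σα_j) − x_i = 0, so x_i^SO = Σα_j = 16 for every i; X^SO = 64.

64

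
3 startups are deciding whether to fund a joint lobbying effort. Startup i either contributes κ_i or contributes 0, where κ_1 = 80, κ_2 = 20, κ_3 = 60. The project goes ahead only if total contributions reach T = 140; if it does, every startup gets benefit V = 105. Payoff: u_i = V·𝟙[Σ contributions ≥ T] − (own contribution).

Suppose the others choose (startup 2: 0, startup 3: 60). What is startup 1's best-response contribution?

Others' total = 60. Contributing 80 brings total to 140 ≥ 140: gain V − κ_1 = 25.
Best response: 80.

80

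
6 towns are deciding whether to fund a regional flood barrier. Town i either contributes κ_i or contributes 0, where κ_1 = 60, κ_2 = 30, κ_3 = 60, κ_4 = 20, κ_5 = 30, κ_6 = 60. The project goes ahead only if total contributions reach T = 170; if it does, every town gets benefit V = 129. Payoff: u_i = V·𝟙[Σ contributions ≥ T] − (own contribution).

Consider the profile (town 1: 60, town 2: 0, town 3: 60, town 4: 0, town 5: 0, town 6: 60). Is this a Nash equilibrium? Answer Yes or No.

Yes

Total = 180 ≥ 170: provided.
Town 1 (pledges 60, payoff 69): dropping to 0 → total 120, payoff 0. No gain.
Town 2 (pledges 0, payoff 129): pledging 30 → total 210, payoff 99. No gain.
Town 3 (pledges 60, payoff 69): dropping to 0 → total 120, payoff 0. No gain.
Town 4 (pledges 0, payoff 129): pledging 20 → total 200, payoff 109. No gain.
Town 5 (pledges 0, payoff 129): pledging 30 → total 210, payoff 99. No gain.
Town 6 (pledges 60, payoff 69): dropping to 0 → total 120, payoff 0. No gain.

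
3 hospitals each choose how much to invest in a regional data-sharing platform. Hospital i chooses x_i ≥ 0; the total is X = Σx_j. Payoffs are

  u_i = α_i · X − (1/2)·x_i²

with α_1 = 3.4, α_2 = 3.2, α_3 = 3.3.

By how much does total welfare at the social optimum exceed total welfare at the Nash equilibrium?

65.35

Hospital i's FOC: ∂u_i/∂x_i = α_i − x_i = 0, so x_i* = α_i.
NE contributions = (3.4, 3.2, 3.3); X = 9.9.
W^NE = (Σα)·X − ½Σα_i² = 9.9² − ½·32.69 = 81.665.
Planner sets x_i = Σα_j = 9.9 for every i, so X^SO = 3·9.9 = 29.7.
W^SO = (Σα)·X^SO − ½·3·(Σα)² = (3/2)·9.9² = 147.015.
Deadweight loss = W^SO − W^NE = 65.35.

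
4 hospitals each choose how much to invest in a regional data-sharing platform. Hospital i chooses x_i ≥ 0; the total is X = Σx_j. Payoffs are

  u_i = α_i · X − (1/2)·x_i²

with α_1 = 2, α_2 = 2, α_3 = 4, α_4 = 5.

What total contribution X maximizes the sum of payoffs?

52

Planner FOC: ∂(Σu_j)/∂x_i = (Σα_j) − x_i = 0, so x_i^SO = Σα_j = 13 for every i; X^SO = 52.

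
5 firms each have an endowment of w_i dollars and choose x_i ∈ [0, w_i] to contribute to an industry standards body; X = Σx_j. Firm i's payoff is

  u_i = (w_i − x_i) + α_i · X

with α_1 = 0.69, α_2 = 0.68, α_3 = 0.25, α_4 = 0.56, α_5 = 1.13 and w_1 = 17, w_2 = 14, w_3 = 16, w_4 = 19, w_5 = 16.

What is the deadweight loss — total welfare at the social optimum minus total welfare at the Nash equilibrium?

152.46

∂u_i/∂x_i = α_i − 1, so firm i contributes w_i if α_i > 1, else 0.
α_i > 1 for i ∈ {5}; NE contributions (0, 0, 0, 0, 16), X = 16.
W^NE = Σw_i − X^NE + (Σα_i)·X^NE = 82 + 2.31·16 = 118.96.
Planner: ∂(Σu_j)/∂x_i = Σα_j − 1 = 2.31 > 0, so everyone contributes w_i; X^SO = 82, W^SO = 82 + 2.31·82 = 271.42.
Deadweight loss = 152.46.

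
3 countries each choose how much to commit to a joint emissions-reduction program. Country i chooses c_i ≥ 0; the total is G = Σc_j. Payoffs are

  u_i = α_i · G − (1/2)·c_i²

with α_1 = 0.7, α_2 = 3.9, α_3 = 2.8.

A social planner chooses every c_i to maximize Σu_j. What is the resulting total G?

Planner FOC: ∂(Σu_j)/∂c_i = (Σα_j) − c_i = 0, so c_i^SO = Σα_j = 7.4 for every i; G^SO = 22.2.

22.2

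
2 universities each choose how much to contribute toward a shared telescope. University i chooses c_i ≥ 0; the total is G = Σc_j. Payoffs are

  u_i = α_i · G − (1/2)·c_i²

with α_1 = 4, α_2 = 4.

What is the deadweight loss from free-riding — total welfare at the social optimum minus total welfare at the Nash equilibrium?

16

University i's FOC: ∂u_i/∂c_i = α_i − c_i = 0, so c_i* = α_i.
NE contributions = (4, 4); G = 8.
W^NE = (Σα)·G − ½Σα_i² = 8² − ½·32 = 48.
Planner sets c_i = Σα_j = 8 for every i, so G^SO = 2·8 = 16.
W^SO = (Σα)·G^SO − ½·2·(Σα)² = (2/2)·8² = 64.
Deadweight loss = W^SO − W^NE = 16.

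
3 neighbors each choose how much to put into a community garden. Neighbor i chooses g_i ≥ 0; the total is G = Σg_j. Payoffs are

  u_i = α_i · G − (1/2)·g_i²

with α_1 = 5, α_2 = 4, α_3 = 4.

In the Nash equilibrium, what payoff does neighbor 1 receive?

Neighbor i's FOC: ∂u_i/∂g_i = α_i − g_i = 0, so g_i* = α_i.
NE contributions = (5, 4, 4); G = 13.
u_1 = α_1·G − ½·(g_1)² = 5·13 − ½·5² = 52.5.

52.5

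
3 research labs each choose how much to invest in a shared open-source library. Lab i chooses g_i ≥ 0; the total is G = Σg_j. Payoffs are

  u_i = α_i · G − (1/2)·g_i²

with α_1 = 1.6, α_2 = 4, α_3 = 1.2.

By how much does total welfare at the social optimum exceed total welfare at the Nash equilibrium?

33.12

Lab i's FOC: ∂u_i/∂g_i = α_i − g_i = 0, so g_i* = α_i.
NE contributions = (1.6, 4, 1.2); G = 6.8.
W^NE = (Σα)·G − ½Σα_i² = 6.8² − ½·20 = 36.24.
Planner sets g_i = Σα_j = 6.8 for every i, so G^SO = 3·6.8 = 20.4.
W^SO = (Σα)·G^SO − ½·3·(Σα)² = (3/2)·6.8² = 69.36.
Deadweight loss = W^SO − W^NE = 33.12.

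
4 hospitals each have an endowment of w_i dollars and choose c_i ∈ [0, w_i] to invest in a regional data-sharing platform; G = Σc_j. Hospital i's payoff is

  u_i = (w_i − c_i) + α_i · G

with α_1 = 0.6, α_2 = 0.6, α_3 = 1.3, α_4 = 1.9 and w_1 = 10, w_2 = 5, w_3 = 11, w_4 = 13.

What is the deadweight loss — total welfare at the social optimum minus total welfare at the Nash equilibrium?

∂u_i/∂c_i = α_i − 1, so hospital i contributes w_i if α_i > 1, else 0.
α_i > 1 for i ∈ {3, 4}; NE contributions (0, 0, 11, 13), G = 24.
W^NE = Σw_i − G^NE + (Σα_i)·G^NE = 39 + 3.4·24 = 120.6.
Planner: ∂(Σu_j)/∂c_i = Σα_j − 1 = 3.4 > 0, so everyone contributes w_i; G^SO = 39, W^SO = 39 + 3.4·39 = 171.6.
Deadweight loss = 51.

51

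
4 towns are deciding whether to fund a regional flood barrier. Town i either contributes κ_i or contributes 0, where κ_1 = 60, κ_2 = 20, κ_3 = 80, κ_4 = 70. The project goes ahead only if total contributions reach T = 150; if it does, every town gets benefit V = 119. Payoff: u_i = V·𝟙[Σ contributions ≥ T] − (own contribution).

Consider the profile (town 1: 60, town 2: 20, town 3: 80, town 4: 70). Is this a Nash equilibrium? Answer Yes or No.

Total = 230 ≥ 150: provided.
Town 1 (pledges 60, payoff 59): dropping to 0 → total 170, payoff 119. Profitable deviation.

No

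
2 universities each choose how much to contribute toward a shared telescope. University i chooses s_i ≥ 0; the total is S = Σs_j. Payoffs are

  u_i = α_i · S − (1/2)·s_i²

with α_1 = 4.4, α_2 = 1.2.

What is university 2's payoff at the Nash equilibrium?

University i's FOC: ∂u_i/∂s_i = α_i − s_i = 0, so s_i* = α_i.
NE contributions = (4.4, 1.2); S = 5.6.
u_2 = α_2·S − ½·(s_2)² = 1.2·5.6 − ½·1.2² = 6.

6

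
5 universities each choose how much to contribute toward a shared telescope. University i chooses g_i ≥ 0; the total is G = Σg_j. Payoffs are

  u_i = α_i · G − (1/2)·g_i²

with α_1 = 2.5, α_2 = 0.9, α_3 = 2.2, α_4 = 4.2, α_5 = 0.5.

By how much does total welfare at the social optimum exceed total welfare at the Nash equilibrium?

University i's FOC: ∂u_i/∂g_i = α_i − g_i = 0, so g_i* = α_i.
NE contributions = (2.5, 0.9, 2.2, 4.2, 0.5); G = 10.3.
W^NE = (Σα)·G − ½Σα_i² = 10.3² − ½·29.79 = 91.195.
Planner sets g_i = Σα_j = 10.3 for every i, so G^SO = 5·10.3 = 51.5.
W^SO = (Σα)·G^SO − ½·5·(Σα)² = (5/2)·10.3² = 265.225.
Deadweight loss = W^SO − W^NE = 174.03.

174.03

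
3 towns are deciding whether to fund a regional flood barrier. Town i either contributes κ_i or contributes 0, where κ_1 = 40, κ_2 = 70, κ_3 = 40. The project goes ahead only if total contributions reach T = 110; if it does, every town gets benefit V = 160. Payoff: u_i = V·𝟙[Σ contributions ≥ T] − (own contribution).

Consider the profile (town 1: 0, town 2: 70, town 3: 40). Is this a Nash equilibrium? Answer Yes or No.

Yes

Total = 110 ≥ 110: provided.
Town 1 (pledges 0, payoff 160): pledging 40 → total 150, payoff 120. No gain.
Town 2 (pledges 70, payoff 90): dropping to 0 → total 40, payoff 0. No gain.
Town 3 (pledges 40, payoff 120): dropping to 0 → total 70, payoff 0. No gain.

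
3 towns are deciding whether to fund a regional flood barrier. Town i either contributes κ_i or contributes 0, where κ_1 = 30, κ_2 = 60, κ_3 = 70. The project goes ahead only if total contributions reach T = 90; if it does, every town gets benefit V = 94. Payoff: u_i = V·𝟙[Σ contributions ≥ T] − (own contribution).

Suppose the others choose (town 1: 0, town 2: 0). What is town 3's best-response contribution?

Others' total = 0. Even contributing 70 gives 70 < 90: no benefit either way.
Best response: 0.

0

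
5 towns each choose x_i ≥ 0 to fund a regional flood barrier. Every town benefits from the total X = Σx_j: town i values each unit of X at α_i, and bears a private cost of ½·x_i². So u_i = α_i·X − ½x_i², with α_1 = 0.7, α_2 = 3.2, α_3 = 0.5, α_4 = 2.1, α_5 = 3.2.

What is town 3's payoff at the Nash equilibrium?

Town i's FOC: ∂u_i/∂x_i = α_i − x_i = 0, so x_i* = α_i.
NE contributions = (0.7, 3.2, 0.5, 2.1, 3.2); X = 9.7.
u_3 = α_3·X − ½·(x_3)² = 0.5·9.7 − ½·0.5² = 4.725.

4.725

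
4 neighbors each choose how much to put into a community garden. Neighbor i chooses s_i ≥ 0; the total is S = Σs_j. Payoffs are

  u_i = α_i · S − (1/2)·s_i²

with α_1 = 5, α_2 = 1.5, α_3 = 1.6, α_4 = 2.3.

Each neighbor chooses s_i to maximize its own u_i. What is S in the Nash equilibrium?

Neighbor i's FOC: ∂u_i/∂s_i = α_i − s_i = 0, so s_i* = α_i.
NE contributions = (5, 1.5, 1.6, 2.3); S = 10.4.

10.4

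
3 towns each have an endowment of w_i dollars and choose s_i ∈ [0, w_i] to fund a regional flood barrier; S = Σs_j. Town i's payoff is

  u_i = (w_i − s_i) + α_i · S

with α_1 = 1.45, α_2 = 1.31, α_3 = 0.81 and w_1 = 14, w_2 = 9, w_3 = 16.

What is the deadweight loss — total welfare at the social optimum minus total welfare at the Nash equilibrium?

∂u_i/∂s_i = α_i − 1, so town i contributes w_i if α_i > 1, else 0.
α_i > 1 for i ∈ {1, 2}; NE contributions (14, 9, 0), S = 23.
W^NE = Σw_i − S^NE + (Σα_i)·S^NE = 39 + 2.57·23 = 98.11.
Planner: ∂(Σu_j)/∂s_i = Σα_j − 1 = 2.57 > 0, so everyone contributes w_i; S^SO = 39, W^SO = 39 + 2.57·39 = 139.23.
Deadweight loss = 41.12.

41.12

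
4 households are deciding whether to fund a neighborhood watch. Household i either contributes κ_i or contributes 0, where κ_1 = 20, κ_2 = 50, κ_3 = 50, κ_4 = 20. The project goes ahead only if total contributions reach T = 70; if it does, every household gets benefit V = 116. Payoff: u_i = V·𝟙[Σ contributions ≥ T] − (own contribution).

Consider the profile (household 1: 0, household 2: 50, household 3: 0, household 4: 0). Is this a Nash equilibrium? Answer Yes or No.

No

Total = 50 < 70: not provided.
Household 1 (pledges 0, payoff 0): pledging 20 → total 70, payoff 96. Profitable deviation.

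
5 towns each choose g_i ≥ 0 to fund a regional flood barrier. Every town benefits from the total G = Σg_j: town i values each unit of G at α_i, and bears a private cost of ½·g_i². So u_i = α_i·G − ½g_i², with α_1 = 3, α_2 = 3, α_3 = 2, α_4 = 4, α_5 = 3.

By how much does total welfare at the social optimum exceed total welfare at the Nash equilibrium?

361

Town i's FOC: ∂u_i/∂g_i = α_i − g_i = 0, so g_i* = α_i.
NE contributions = (3, 3, 2, 4, 3); G = 15.
W^NE = (Σα)·G − ½Σα_i² = 15² − ½·47 = 201.5.
Planner sets g_i = Σα_j = 15 for every i, so G^SO = 5·15 = 75.
W^SO = (Σα)·G^SO − ½·5·(Σα)² = (5/2)·15² = 562.5.
Deadweight loss = W^SO − W^NE = 361.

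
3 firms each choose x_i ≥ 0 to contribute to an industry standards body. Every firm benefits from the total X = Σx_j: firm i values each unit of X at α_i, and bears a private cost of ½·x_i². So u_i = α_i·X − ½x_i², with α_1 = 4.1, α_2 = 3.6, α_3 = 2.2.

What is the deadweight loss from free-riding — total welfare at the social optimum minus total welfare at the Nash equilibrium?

66.31

Firm i's FOC: ∂u_i/∂x_i = α_i − x_i = 0, so x_i* = α_i.
NE contributions = (4.1, 3.6, 2.2); X = 9.9.
W^NE = (Σα)·X − ½Σα_i² = 9.9² − ½·34.61 = 80.705.
Planner sets x_i = Σα_j = 9.9 for every i, so X^SO = 3·9.9 = 29.7.
W^SO = (Σα)·X^SO − ½·3·(Σα)² = (3/2)·9.9² = 147.015.
Deadweight loss = W^SO − W^NE = 66.31.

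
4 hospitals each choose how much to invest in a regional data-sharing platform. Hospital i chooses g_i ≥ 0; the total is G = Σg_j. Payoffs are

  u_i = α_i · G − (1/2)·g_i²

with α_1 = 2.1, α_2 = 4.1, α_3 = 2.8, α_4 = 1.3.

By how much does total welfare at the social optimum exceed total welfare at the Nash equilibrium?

121.465

Hospital i's FOC: ∂u_i/∂g_i = α_i − g_i = 0, so g_i* = α_i.
NE contributions = (2.1, 4.1, 2.8, 1.3); G = 10.3.
W^NE = (Σα)·G − ½Σα_i² = 10.3² − ½·30.75 = 90.715.
Planner sets g_i = Σα_j = 10.3 for every i, so G^SO = 4·10.3 = 41.2.
W^SO = (Σα)·G^SO − ½·4·(Σα)² = (4/2)·10.3² = 212.18.
Deadweight loss = W^SO − W^NE = 121.465.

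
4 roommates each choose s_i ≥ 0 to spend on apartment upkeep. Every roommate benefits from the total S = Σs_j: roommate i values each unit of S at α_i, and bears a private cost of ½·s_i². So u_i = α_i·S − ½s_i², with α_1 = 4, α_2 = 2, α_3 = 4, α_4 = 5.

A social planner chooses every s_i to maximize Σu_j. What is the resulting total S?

Planner FOC: ∂(Σu_j)/∂s_i = (Σα_j) − s_i = 0, so s_i^SO = Σα_j = 15 for every i; S^SO = 60.

60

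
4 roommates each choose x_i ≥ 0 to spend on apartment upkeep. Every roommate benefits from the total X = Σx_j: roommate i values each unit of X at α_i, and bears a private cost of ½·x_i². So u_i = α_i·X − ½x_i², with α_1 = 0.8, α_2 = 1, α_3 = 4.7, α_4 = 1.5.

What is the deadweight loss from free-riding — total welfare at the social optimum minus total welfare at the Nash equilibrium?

Roommate i's FOC: ∂u_i/∂x_i = α_i − x_i = 0, so x_i* = α_i.
NE contributions = (0.8, 1, 4.7, 1.5); X = 8.
W^NE = (Σα)·X − ½Σα_i² = 8² − ½·25.98 = 51.01.
Planner sets x_i = Σα_j = 8 for every i, so X^SO = 4·8 = 32.
W^SO = (Σα)·X^SO − ½·4·(Σα)² = (4/2)·8² = 128.
Deadweight loss = W^SO − W^NE = 76.99.

76.99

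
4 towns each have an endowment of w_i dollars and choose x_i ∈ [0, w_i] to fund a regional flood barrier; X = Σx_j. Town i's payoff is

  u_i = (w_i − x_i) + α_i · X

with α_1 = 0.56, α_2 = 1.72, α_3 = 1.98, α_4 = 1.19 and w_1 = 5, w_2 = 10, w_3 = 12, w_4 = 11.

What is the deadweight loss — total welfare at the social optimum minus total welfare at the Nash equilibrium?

∂u_i/∂x_i = α_i − 1, so town i contributes w_i if α_i > 1, else 0.
α_i > 1 for i ∈ {2, 3, 4}; NE contributions (0, 10, 12, 11), X = 33.
W^NE = Σw_i − X^NE + (Σα_i)·X^NE = 38 + 4.45·33 = 184.85.
Planner: ∂(Σu_j)/∂x_i = Σα_j − 1 = 4.45 > 0, so everyone contributes w_i; X^SO = 38, W^SO = 38 + 4.45·38 = 207.1.
Deadweight loss = 22.25.

22.25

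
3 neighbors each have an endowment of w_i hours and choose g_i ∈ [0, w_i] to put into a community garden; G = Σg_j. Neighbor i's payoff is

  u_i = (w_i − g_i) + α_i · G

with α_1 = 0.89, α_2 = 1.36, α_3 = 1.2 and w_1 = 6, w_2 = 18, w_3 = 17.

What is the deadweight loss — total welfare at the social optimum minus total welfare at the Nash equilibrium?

∂u_i/∂g_i = α_i − 1, so neighbor i contributes w_i if α_i > 1, else 0.
α_i > 1 for i ∈ {2, 3}; NE contributions (0, 18, 17), G = 35.
W^NE = Σw_i − G^NE + (Σα_i)·G^NE = 41 + 2.45·35 = 126.75.
Planner: ∂(Σu_j)/∂g_i = Σα_j − 1 = 2.45 > 0, so everyone contributes w_i; G^SO = 41, W^SO = 41 + 2.45·41 = 141.45.
Deadweight loss = 14.7.

14.7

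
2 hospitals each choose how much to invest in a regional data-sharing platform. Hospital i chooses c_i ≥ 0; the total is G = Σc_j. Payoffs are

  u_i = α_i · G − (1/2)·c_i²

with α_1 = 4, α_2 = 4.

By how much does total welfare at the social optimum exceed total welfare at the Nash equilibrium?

16

Hospital i's FOC: ∂u_i/∂c_i = α_i − c_i = 0, so c_i* = α_i.
NE contributions = (4, 4); G = 8.
W^NE = (Σα)·G − ½Σα_i² = 8² − ½·32 = 48.
Planner sets c_i = Σα_j = 8 for every i, so G^SO = 2·8 = 16.
W^SO = (Σα)·G^SO − ½·2·(Σα)² = (2/2)·8² = 64.
Deadweight loss = W^SO − W^NE = 16.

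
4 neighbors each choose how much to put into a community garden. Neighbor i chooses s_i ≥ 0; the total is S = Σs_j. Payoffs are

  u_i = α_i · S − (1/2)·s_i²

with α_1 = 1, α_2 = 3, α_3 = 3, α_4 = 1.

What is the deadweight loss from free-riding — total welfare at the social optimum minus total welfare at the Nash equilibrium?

Neighbor i's FOC: ∂u_i/∂s_i = α_i − s_i = 0, so s_i* = α_i.
NE contributions = (1, 3, 3, 1); S = 8.
W^NE = (Σα)·S − ½Σα_i² = 8² − ½·20 = 54.
Planner sets s_i = Σα_j = 8 for every i, so S^SO = 4·8 = 32.
W^SO = (Σα)·S^SO − ½·4·(Σα)² = (4/2)·8² = 128.
Deadweight loss = W^SO − W^NE = 74.

74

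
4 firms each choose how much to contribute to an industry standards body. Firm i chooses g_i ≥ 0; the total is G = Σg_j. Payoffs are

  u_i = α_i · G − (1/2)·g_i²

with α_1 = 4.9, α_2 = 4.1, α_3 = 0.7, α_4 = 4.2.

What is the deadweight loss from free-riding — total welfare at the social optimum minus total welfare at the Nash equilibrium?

Firm i's FOC: ∂u_i/∂g_i = α_i − g_i = 0, so g_i* = α_i.
NE contributions = (4.9, 4.1, 0.7, 4.2); G = 13.9.
W^NE = (Σα)·G − ½Σα_i² = 13.9² − ½·58.95 = 163.735.
Planner sets g_i = Σα_j = 13.9 for every i, so G^SO = 4·13.9 = 55.6.
W^SO = (Σα)·G^SO − ½·4·(Σα)² = (4/2)·13.9² = 386.42.
Deadweight loss = W^SO − W^NE = 222.685.

222.685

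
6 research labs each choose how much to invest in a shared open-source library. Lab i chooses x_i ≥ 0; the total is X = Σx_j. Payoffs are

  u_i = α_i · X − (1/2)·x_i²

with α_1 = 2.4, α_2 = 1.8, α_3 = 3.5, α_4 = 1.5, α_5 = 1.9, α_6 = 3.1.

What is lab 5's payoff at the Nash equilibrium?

Lab i's FOC: ∂u_i/∂x_i = α_i − x_i = 0, so x_i* = α_i.
NE contributions = (2.4, 1.8, 3.5, 1.5, 1.9, 3.1); X = 14.2.
u_5 = α_5·X − ½·(x_5)² = 1.9·14.2 − ½·1.9² = 25.175.

25.175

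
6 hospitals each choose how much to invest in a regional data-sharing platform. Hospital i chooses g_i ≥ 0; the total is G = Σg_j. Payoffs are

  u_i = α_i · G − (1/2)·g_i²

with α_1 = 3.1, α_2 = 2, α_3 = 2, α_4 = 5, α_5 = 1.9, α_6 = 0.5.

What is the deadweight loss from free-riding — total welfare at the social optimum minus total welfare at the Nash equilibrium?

Hospital i's FOC: ∂u_i/∂g_i = α_i − g_i = 0, so g_i* = α_i.
NE contributions = (3.1, 2, 2, 5, 1.9, 0.5); G = 14.5.
W^NE = (Σα)·G − ½Σα_i² = 14.5² − ½·46.47 = 187.015.
Planner sets g_i = Σα_j = 14.5 for every i, so G^SO = 6·14.5 = 87.
W^SO = (Σα)·G^SO − ½·6·(Σα)² = (6/2)·14.5² = 630.75.
Deadweight loss = W^SO − W^NE = 443.735.

443.735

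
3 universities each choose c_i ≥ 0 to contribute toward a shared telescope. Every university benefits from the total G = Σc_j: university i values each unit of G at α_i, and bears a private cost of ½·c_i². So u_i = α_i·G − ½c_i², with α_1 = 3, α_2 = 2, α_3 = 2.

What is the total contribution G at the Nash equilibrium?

7

University i's FOC: ∂u_i/∂c_i = α_i − c_i = 0, so c_i* = α_i.
NE contributions = (3, 2, 2); G = 7.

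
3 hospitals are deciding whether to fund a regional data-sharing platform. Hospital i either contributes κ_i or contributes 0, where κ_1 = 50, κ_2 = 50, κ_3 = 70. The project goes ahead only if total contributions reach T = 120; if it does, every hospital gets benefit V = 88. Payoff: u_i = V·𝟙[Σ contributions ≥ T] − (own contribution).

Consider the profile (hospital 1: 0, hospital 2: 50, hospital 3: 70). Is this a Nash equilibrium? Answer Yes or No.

Yes

Total = 120 ≥ 120: provided.
Hospital 1 (pledges 0, payoff 88): pledging 50 → total 170, payoff 38. No gain.
Hospital 2 (pledges 50, payoff 38): dropping to 0 → total 70, payoff 0. No gain.
Hospital 3 (pledges 70, payoff 18): dropping to 0 → total 50, payoff 0. No gain.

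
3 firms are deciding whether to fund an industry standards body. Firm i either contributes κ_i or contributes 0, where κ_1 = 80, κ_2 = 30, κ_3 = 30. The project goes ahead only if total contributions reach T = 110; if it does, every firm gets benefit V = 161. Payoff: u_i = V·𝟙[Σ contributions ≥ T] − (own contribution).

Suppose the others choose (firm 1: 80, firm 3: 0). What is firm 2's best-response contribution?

Others' total = 80. Contributing 30 brings total to 110 ≥ 110: gain V − κ_2 = 131.
Best response: 30.

30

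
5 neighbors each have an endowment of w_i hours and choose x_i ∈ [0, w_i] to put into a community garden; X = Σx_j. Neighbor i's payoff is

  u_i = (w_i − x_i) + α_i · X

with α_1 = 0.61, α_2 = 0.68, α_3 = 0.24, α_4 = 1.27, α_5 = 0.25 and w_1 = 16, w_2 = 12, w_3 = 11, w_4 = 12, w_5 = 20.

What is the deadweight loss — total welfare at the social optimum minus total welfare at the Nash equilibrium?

∂u_i/∂x_i = α_i − 1, so neighbor i contributes w_i if α_i > 1, else 0.
α_i > 1 for i ∈ {4}; NE contributions (0, 0, 0, 12, 0), X = 12.
W^NE = Σw_i − X^NE + (Σα_i)·X^NE = 71 + 2.05·12 = 95.6.
Planner: ∂(Σu_j)/∂x_i = Σα_j − 1 = 2.05 > 0, so everyone contributes w_i; X^SO = 71, W^SO = 71 + 2.05·71 = 216.55.
Deadweight loss = 120.95.

120.95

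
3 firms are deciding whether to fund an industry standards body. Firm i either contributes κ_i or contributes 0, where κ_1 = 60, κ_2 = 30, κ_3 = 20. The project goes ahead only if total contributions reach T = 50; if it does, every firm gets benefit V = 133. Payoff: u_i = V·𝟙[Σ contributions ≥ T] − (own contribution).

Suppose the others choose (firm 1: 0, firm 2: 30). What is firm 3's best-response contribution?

20

Others' total = 30. Contributing 20 brings total to 50 ≥ 50: gain V − κ_3 = 113.
Best response: 20.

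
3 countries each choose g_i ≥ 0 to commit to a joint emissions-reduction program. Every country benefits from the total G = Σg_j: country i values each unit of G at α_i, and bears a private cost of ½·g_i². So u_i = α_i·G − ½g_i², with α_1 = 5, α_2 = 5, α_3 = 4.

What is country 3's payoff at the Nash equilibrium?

Country i's FOC: ∂u_i/∂g_i = α_i − g_i = 0, so g_i* = α_i.
NE contributions = (5, 5, 4); G = 14.
u_3 = α_3·G − ½·(g_3)² = 4·14 − ½·4² = 48.

48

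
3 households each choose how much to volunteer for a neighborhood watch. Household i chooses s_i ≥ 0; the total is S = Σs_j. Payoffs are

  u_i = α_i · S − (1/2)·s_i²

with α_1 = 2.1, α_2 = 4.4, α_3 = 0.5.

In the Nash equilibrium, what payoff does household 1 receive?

Household i's FOC: ∂u_i/∂s_i = α_i − s_i = 0, so s_i* = α_i.
NE contributions = (2.1, 4.4, 0.5); S = 7.
u_1 = α_1·S − ½·(s_1)² = 2.1·7 − ½·2.1² = 12.495.

12.495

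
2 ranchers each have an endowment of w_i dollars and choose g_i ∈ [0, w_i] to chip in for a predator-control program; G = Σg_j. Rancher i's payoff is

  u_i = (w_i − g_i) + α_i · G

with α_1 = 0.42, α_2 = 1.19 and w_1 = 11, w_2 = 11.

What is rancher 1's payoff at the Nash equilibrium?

15.62

∂u_i/∂g_i = α_i − 1, so rancher i contributes w_i if α_i > 1, else 0.
α_i > 1 for i ∈ {2}; NE contributions (0, 11), G = 11.
u_1 = (11 − 0) + 0.42·11 = 15.62.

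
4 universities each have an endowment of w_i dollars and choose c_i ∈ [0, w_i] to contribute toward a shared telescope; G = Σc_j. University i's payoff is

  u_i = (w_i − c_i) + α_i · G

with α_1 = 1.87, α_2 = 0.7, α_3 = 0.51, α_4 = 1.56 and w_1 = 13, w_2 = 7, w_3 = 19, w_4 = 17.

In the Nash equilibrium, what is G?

∂u_i/∂c_i = α_i − 1, so university i contributes w_i if α_i > 1, else 0.
α_i > 1 for i ∈ {1, 4}; NE contributions (13, 0, 0, 17), G = 30.

30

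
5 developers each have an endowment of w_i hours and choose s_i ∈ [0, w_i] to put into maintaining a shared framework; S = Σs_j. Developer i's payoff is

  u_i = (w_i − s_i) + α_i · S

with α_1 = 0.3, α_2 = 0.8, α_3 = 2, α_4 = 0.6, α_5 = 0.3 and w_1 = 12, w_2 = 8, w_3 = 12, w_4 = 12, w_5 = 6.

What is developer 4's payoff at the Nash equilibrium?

∂u_i/∂s_i = α_i − 1, so developer i contributes w_i if α_i > 1, else 0.
α_i > 1 for i ∈ {3}; NE contributions (0, 0, 12, 0, 0), S = 12.
u_4 = (12 − 0) + 0.6·12 = 19.2.

19.2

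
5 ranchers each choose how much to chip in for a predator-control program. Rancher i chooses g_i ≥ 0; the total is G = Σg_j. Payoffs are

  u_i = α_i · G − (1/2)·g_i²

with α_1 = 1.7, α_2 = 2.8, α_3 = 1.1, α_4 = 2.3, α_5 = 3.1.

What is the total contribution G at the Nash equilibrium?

11

Rancher i's FOC: ∂u_i/∂g_i = α_i − g_i = 0, so g_i* = α_i.
NE contributions = (1.7, 2.8, 1.1, 2.3, 3.1); G = 11.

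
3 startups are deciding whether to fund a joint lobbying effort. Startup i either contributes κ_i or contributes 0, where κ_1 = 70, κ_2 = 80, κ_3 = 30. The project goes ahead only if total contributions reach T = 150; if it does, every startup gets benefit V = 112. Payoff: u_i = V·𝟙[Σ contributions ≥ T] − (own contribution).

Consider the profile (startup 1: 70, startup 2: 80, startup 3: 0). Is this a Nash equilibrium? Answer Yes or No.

Total = 150 ≥ 150: provided.
Startup 1 (pledges 70, payoff 42): dropping to 0 → total 80, payoff 0. No gain.
Startup 2 (pledges 80, payoff 32): dropping to 0 → total 70, payoff 0. No gain.
Startup 3 (pledges 0, payoff 112): pledging 30 → total 180, payoff 82. No gain.

Yes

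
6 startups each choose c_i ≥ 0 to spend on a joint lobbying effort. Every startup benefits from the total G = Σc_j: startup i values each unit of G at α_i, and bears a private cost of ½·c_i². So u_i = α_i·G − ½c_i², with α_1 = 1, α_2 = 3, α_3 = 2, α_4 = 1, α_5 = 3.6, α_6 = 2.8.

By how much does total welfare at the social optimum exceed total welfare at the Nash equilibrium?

377.02

Startup i's FOC: ∂u_i/∂c_i = α_i − c_i = 0, so c_i* = α_i.
NE contributions = (1, 3, 2, 1, 3.6, 2.8); G = 13.4.
W^NE = (Σα)·G − ½Σα_i² = 13.4² − ½·35.8 = 161.66.
Planner sets c_i = Σα_j = 13.4 for every i, so G^SO = 6·13.4 = 80.4.
W^SO = (Σα)·G^SO − ½·6·(Σα)² = (6/2)·13.4² = 538.68.
Deadweight loss = W^SO − W^NE = 377.02.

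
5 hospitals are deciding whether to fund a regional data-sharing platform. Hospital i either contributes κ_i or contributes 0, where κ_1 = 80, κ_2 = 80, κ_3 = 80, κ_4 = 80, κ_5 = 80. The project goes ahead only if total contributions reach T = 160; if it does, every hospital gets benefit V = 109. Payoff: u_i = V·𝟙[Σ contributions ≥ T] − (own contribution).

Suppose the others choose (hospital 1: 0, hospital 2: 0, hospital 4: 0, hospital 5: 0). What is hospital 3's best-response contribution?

0

Others' total = 0. Even contributing 80 gives 80 < 160: no benefit either way.
Best response: 0.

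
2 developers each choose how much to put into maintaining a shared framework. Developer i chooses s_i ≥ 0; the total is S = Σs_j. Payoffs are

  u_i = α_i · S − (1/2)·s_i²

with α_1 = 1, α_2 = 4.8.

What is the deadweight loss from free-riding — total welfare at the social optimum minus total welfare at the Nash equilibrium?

Developer i's FOC: ∂u_i/∂s_i = α_i − s_i = 0, so s_i* = α_i.
NE contributions = (1, 4.8); S = 5.8.
W^NE = (Σα)·S − ½Σα_i² = 5.8² − ½·24.04 = 21.62.
Planner sets s_i = Σα_j = 5.8 for every i, so S^SO = 2·5.8 = 11.6.
W^SO = (Σα)·S^SO − ½·2·(Σα)² = (2/2)·5.8² = 33.64.
Deadweight loss = W^SO − W^NE = 12.02.

12.02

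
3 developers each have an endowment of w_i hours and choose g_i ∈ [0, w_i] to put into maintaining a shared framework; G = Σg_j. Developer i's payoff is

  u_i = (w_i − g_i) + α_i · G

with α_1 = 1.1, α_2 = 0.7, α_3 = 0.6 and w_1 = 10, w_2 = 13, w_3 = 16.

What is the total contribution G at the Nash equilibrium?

10

∂u_i/∂g_i = α_i − 1, so developer i contributes w_i if α_i > 1, else 0.
α_i > 1 for i ∈ {1}; NE contributions (10, 0, 0), G = 10.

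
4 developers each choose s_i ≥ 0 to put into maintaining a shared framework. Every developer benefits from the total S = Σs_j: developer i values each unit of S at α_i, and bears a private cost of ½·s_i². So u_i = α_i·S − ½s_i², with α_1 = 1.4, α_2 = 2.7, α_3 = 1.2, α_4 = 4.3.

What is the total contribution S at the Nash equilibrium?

Developer i's FOC: ∂u_i/∂s_i = α_i − s_i = 0, so s_i* = α_i.
NE contributions = (1.4, 2.7, 1.2, 4.3); S = 9.6.

9.6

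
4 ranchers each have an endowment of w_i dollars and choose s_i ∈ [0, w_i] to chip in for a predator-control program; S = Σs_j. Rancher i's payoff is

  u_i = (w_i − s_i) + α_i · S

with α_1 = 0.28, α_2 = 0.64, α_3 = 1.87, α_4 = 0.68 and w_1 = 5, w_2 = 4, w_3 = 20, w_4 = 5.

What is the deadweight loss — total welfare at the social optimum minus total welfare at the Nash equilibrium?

∂u_i/∂s_i = α_i − 1, so rancher i contributes w_i if α_i > 1, else 0.
α_i > 1 for i ∈ {3}; NE contributions (0, 0, 20, 0), S = 20.
W^NE = Σw_i − S^NE + (Σα_i)·S^NE = 34 + 2.47·20 = 83.4.
Planner: ∂(Σu_j)/∂s_i = Σα_j − 1 = 2.47 > 0, so everyone contributes w_i; S^SO = 34, W^SO = 34 + 2.47·34 = 117.98.
Deadweight loss = 34.58.

34.58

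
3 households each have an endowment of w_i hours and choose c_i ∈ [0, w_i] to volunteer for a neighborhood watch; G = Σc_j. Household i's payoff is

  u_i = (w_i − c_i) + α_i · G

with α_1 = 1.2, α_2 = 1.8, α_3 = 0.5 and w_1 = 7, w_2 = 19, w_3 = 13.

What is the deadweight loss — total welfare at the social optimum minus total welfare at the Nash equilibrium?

∂u_i/∂c_i = α_i − 1, so household i contributes w_i if α_i > 1, else 0.
α_i > 1 for i ∈ {1, 2}; NE contributions (7, 19, 0), G = 26.
W^NE = Σw_i − G^NE + (Σα_i)·G^NE = 39 + 2.5·26 = 104.
Planner: ∂(Σu_j)/∂c_i = Σα_j − 1 = 2.5 > 0, so everyone contributes w_i; G^SO = 39, W^SO = 39 + 2.5·39 = 136.5.
Deadweight loss = 32.5.

32.5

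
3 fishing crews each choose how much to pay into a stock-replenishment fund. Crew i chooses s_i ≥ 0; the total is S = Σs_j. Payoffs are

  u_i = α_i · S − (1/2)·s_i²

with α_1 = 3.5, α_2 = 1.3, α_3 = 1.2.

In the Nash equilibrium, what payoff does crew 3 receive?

6.48

Crew i's FOC: ∂u_i/∂s_i = α_i − s_i = 0, so s_i* = α_i.
NE contributions = (3.5, 1.3, 1.2); S = 6.
u_3 = α_3·S − ½·(s_3)² = 1.2·6 − ½·1.2² = 6.48.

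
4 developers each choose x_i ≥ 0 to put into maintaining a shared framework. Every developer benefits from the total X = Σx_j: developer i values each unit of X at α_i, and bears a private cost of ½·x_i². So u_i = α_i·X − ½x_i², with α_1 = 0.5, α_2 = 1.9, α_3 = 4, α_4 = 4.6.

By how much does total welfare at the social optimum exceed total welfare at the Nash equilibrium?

141.51

Developer i's FOC: ∂u_i/∂x_i = α_i − x_i = 0, so x_i* = α_i.
NE contributions = (0.5, 1.9, 4, 4.6); X = 11.
W^NE = (Σα)·X − ½Σα_i² = 11² − ½·41.02 = 100.49.
Planner sets x_i = Σα_j = 11 for every i, so X^SO = 4·11 = 44.
W^SO = (Σα)·X^SO − ½·4·(Σα)² = (4/2)·11² = 242.
Deadweight loss = W^SO − W^NE = 141.51.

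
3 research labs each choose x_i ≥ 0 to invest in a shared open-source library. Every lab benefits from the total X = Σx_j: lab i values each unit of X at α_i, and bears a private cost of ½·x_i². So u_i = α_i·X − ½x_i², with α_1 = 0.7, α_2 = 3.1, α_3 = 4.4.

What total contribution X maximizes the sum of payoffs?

Planner FOC: ∂(Σu_j)/∂x_i = (Σα_j) − x_i = 0, so x_i^SO = Σα_j = 8.2 for every i; X^SO = 24.6.

24.6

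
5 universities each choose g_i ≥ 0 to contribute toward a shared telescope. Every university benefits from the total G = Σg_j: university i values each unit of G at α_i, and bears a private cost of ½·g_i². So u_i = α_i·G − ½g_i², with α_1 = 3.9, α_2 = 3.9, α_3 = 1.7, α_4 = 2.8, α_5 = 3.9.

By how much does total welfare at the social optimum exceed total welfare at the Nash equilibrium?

421.84

University i's FOC: ∂u_i/∂g_i = α_i − g_i = 0, so g_i* = α_i.
NE contributions = (3.9, 3.9, 1.7, 2.8, 3.9); G = 16.2.
W^NE = (Σα)·G − ½Σα_i² = 16.2² − ½·56.36 = 234.26.
Planner sets g_i = Σα_j = 16.2 for every i, so G^SO = 5·16.2 = 81.
W^SO = (Σα)·G^SO − ½·5·(Σα)² = (5/2)·16.2² = 656.1.
Deadweight loss = W^SO − W^NE = 421.84.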